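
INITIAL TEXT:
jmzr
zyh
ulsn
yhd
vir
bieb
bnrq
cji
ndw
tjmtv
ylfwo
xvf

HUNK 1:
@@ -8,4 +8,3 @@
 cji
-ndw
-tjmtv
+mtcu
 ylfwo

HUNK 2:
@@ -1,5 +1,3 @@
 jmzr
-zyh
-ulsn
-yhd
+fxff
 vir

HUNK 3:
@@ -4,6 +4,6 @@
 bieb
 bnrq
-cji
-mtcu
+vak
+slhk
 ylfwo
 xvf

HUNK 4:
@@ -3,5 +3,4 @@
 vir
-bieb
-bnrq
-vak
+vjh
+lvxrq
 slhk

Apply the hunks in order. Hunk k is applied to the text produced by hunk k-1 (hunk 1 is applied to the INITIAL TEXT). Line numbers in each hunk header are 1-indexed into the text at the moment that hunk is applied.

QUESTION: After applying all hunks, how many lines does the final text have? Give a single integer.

Hunk 1: at line 8 remove [ndw,tjmtv] add [mtcu] -> 11 lines: jmzr zyh ulsn yhd vir bieb bnrq cji mtcu ylfwo xvf
Hunk 2: at line 1 remove [zyh,ulsn,yhd] add [fxff] -> 9 lines: jmzr fxff vir bieb bnrq cji mtcu ylfwo xvf
Hunk 3: at line 4 remove [cji,mtcu] add [vak,slhk] -> 9 lines: jmzr fxff vir bieb bnrq vak slhk ylfwo xvf
Hunk 4: at line 3 remove [bieb,bnrq,vak] add [vjh,lvxrq] -> 8 lines: jmzr fxff vir vjh lvxrq slhk ylfwo xvf
Final line count: 8

Answer: 8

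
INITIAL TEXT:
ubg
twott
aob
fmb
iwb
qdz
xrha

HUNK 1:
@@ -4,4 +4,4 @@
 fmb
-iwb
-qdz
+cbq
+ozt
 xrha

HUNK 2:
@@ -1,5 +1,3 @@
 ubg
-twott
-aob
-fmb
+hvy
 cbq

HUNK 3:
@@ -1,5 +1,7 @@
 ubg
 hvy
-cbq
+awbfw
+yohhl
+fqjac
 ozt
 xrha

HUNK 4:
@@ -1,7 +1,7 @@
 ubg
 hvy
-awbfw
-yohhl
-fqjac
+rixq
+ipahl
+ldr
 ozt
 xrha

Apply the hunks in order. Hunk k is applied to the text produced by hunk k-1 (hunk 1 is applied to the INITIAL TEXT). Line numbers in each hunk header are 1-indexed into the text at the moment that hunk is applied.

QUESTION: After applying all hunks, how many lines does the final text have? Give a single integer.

Hunk 1: at line 4 remove [iwb,qdz] add [cbq,ozt] -> 7 lines: ubg twott aob fmb cbq ozt xrha
Hunk 2: at line 1 remove [twott,aob,fmb] add [hvy] -> 5 lines: ubg hvy cbq ozt xrha
Hunk 3: at line 1 remove [cbq] add [awbfw,yohhl,fqjac] -> 7 lines: ubg hvy awbfw yohhl fqjac ozt xrha
Hunk 4: at line 1 remove [awbfw,yohhl,fqjac] add [rixq,ipahl,ldr] -> 7 lines: ubg hvy rixq ipahl ldr ozt xrha
Final line count: 7

Answer: 7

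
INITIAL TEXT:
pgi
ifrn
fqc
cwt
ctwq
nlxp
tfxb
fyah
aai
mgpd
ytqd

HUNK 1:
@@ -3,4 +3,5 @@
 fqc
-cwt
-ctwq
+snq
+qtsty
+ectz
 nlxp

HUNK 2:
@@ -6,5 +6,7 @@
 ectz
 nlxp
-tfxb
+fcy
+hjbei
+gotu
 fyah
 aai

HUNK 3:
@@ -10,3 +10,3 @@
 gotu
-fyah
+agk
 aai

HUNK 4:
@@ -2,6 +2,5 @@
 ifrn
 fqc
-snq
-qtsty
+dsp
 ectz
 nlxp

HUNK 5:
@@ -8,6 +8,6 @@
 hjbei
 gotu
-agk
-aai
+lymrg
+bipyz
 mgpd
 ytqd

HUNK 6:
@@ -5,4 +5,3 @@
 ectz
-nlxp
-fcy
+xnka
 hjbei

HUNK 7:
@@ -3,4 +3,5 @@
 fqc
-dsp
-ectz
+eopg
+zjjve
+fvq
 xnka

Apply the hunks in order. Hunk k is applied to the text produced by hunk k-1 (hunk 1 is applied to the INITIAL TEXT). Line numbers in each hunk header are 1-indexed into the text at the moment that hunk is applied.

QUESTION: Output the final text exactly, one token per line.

Answer: pgi
ifrn
fqc
eopg
zjjve
fvq
xnka
hjbei
gotu
lymrg
bipyz
mgpd
ytqd

Derivation:
Hunk 1: at line 3 remove [cwt,ctwq] add [snq,qtsty,ectz] -> 12 lines: pgi ifrn fqc snq qtsty ectz nlxp tfxb fyah aai mgpd ytqd
Hunk 2: at line 6 remove [tfxb] add [fcy,hjbei,gotu] -> 14 lines: pgi ifrn fqc snq qtsty ectz nlxp fcy hjbei gotu fyah aai mgpd ytqd
Hunk 3: at line 10 remove [fyah] add [agk] -> 14 lines: pgi ifrn fqc snq qtsty ectz nlxp fcy hjbei gotu agk aai mgpd ytqd
Hunk 4: at line 2 remove [snq,qtsty] add [dsp] -> 13 lines: pgi ifrn fqc dsp ectz nlxp fcy hjbei gotu agk aai mgpd ytqd
Hunk 5: at line 8 remove [agk,aai] add [lymrg,bipyz] -> 13 lines: pgi ifrn fqc dsp ectz nlxp fcy hjbei gotu lymrg bipyz mgpd ytqd
Hunk 6: at line 5 remove [nlxp,fcy] add [xnka] -> 12 lines: pgi ifrn fqc dsp ectz xnka hjbei gotu lymrg bipyz mgpd ytqd
Hunk 7: at line 3 remove [dsp,ectz] add [eopg,zjjve,fvq] -> 13 lines: pgi ifrn fqc eopg zjjve fvq xnka hjbei gotu lymrg bipyz mgpd ytqd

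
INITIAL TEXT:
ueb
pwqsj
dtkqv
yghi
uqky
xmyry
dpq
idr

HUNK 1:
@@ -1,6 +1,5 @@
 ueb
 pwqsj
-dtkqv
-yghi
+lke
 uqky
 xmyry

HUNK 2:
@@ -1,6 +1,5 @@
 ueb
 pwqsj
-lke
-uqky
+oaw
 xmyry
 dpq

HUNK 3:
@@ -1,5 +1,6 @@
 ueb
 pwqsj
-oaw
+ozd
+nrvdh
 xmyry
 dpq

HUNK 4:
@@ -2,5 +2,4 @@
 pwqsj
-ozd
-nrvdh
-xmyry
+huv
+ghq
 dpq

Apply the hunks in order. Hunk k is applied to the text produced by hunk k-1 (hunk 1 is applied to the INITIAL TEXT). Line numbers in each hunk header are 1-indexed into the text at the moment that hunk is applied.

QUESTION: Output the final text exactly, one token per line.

Answer: ueb
pwqsj
huv
ghq
dpq
idr

Derivation:
Hunk 1: at line 1 remove [dtkqv,yghi] add [lke] -> 7 lines: ueb pwqsj lke uqky xmyry dpq idr
Hunk 2: at line 1 remove [lke,uqky] add [oaw] -> 6 lines: ueb pwqsj oaw xmyry dpq idr
Hunk 3: at line 1 remove [oaw] add [ozd,nrvdh] -> 7 lines: ueb pwqsj ozd nrvdh xmyry dpq idr
Hunk 4: at line 2 remove [ozd,nrvdh,xmyry] add [huv,ghq] -> 6 lines: ueb pwqsj huv ghq dpq idr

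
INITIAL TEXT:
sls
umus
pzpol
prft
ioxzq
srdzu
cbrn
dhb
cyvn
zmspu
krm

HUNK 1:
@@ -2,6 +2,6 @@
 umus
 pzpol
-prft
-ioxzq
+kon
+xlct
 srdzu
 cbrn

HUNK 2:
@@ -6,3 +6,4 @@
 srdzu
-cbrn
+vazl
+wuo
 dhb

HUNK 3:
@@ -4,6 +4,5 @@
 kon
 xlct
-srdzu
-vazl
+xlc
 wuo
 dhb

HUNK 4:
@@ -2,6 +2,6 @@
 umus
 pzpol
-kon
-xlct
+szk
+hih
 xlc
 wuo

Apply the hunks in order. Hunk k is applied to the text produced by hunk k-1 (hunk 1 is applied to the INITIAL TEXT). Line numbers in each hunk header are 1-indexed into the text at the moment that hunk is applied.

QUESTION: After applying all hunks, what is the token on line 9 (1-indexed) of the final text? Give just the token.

Answer: cyvn

Derivation:
Hunk 1: at line 2 remove [prft,ioxzq] add [kon,xlct] -> 11 lines: sls umus pzpol kon xlct srdzu cbrn dhb cyvn zmspu krm
Hunk 2: at line 6 remove [cbrn] add [vazl,wuo] -> 12 lines: sls umus pzpol kon xlct srdzu vazl wuo dhb cyvn zmspu krm
Hunk 3: at line 4 remove [srdzu,vazl] add [xlc] -> 11 lines: sls umus pzpol kon xlct xlc wuo dhb cyvn zmspu krm
Hunk 4: at line 2 remove [kon,xlct] add [szk,hih] -> 11 lines: sls umus pzpol szk hih xlc wuo dhb cyvn zmspu krm
Final line 9: cyvn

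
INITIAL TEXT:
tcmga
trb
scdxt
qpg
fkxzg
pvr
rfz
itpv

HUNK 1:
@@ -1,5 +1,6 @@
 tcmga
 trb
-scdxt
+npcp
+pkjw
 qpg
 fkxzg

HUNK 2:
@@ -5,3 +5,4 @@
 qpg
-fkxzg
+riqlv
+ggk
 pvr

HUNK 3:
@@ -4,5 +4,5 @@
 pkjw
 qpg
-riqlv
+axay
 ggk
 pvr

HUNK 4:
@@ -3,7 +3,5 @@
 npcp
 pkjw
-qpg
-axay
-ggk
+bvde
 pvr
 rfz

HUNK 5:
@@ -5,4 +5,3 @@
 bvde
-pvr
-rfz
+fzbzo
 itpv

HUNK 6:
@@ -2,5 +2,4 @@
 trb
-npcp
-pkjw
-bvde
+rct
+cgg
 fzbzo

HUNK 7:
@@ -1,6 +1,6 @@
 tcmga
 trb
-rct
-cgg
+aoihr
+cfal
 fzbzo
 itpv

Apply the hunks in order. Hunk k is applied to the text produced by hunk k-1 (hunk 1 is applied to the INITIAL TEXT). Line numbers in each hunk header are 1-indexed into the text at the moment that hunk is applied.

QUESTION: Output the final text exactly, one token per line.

Hunk 1: at line 1 remove [scdxt] add [npcp,pkjw] -> 9 lines: tcmga trb npcp pkjw qpg fkxzg pvr rfz itpv
Hunk 2: at line 5 remove [fkxzg] add [riqlv,ggk] -> 10 lines: tcmga trb npcp pkjw qpg riqlv ggk pvr rfz itpv
Hunk 3: at line 4 remove [riqlv] add [axay] -> 10 lines: tcmga trb npcp pkjw qpg axay ggk pvr rfz itpv
Hunk 4: at line 3 remove [qpg,axay,ggk] add [bvde] -> 8 lines: tcmga trb npcp pkjw bvde pvr rfz itpv
Hunk 5: at line 5 remove [pvr,rfz] add [fzbzo] -> 7 lines: tcmga trb npcp pkjw bvde fzbzo itpv
Hunk 6: at line 2 remove [npcp,pkjw,bvde] add [rct,cgg] -> 6 lines: tcmga trb rct cgg fzbzo itpv
Hunk 7: at line 1 remove [rct,cgg] add [aoihr,cfal] -> 6 lines: tcmga trb aoihr cfal fzbzo itpv

Answer: tcmga
trb
aoihr
cfal
fzbzo
itpv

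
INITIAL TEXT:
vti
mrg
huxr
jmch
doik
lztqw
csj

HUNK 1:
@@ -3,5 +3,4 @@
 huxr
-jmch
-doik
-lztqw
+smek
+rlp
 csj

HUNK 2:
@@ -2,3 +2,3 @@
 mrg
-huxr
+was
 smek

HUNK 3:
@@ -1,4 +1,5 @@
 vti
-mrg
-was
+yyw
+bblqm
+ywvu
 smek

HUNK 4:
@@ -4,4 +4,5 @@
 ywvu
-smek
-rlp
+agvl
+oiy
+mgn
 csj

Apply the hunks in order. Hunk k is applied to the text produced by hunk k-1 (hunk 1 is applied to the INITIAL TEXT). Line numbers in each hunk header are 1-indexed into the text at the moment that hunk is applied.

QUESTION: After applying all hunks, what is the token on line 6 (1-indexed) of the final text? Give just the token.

Answer: oiy

Derivation:
Hunk 1: at line 3 remove [jmch,doik,lztqw] add [smek,rlp] -> 6 lines: vti mrg huxr smek rlp csj
Hunk 2: at line 2 remove [huxr] add [was] -> 6 lines: vti mrg was smek rlp csj
Hunk 3: at line 1 remove [mrg,was] add [yyw,bblqm,ywvu] -> 7 lines: vti yyw bblqm ywvu smek rlp csj
Hunk 4: at line 4 remove [smek,rlp] add [agvl,oiy,mgn] -> 8 lines: vti yyw bblqm ywvu agvl oiy mgn csj
Final line 6: oiy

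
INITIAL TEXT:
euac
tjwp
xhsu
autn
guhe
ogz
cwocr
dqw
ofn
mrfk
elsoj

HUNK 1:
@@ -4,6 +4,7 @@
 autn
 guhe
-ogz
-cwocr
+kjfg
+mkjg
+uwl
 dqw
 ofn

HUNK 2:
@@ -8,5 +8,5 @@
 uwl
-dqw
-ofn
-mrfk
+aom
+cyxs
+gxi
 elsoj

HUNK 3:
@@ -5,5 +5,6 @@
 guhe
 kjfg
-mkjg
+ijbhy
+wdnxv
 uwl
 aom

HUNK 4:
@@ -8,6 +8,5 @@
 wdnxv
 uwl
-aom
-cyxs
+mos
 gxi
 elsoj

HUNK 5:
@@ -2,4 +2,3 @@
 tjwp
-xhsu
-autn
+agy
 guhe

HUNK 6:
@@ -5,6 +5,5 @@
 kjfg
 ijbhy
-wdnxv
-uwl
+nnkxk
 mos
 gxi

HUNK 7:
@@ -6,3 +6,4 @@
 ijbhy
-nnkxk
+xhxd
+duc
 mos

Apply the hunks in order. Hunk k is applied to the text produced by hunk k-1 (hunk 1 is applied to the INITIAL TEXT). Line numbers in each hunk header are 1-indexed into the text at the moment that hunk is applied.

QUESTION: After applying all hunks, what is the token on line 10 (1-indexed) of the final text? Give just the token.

Answer: gxi

Derivation:
Hunk 1: at line 4 remove [ogz,cwocr] add [kjfg,mkjg,uwl] -> 12 lines: euac tjwp xhsu autn guhe kjfg mkjg uwl dqw ofn mrfk elsoj
Hunk 2: at line 8 remove [dqw,ofn,mrfk] add [aom,cyxs,gxi] -> 12 lines: euac tjwp xhsu autn guhe kjfg mkjg uwl aom cyxs gxi elsoj
Hunk 3: at line 5 remove [mkjg] add [ijbhy,wdnxv] -> 13 lines: euac tjwp xhsu autn guhe kjfg ijbhy wdnxv uwl aom cyxs gxi elsoj
Hunk 4: at line 8 remove [aom,cyxs] add [mos] -> 12 lines: euac tjwp xhsu autn guhe kjfg ijbhy wdnxv uwl mos gxi elsoj
Hunk 5: at line 2 remove [xhsu,autn] add [agy] -> 11 lines: euac tjwp agy guhe kjfg ijbhy wdnxv uwl mos gxi elsoj
Hunk 6: at line 5 remove [wdnxv,uwl] add [nnkxk] -> 10 lines: euac tjwp agy guhe kjfg ijbhy nnkxk mos gxi elsoj
Hunk 7: at line 6 remove [nnkxk] add [xhxd,duc] -> 11 lines: euac tjwp agy guhe kjfg ijbhy xhxd duc mos gxi elsoj
Final line 10: gxi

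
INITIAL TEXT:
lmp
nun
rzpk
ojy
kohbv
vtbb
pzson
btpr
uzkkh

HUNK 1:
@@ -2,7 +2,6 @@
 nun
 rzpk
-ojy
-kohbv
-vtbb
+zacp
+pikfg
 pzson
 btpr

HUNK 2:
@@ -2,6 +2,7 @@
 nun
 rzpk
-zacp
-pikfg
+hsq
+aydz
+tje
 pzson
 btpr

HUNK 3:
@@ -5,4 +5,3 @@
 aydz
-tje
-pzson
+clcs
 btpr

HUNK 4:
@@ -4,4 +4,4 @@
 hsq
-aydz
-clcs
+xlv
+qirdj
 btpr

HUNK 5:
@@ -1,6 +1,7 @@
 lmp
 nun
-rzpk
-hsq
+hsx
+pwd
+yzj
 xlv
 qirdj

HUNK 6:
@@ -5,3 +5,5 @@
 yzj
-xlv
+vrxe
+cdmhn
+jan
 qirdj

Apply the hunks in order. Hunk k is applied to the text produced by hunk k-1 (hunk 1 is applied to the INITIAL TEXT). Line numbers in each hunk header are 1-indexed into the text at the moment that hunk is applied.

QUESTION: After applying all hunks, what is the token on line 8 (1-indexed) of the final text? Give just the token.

Answer: jan

Derivation:
Hunk 1: at line 2 remove [ojy,kohbv,vtbb] add [zacp,pikfg] -> 8 lines: lmp nun rzpk zacp pikfg pzson btpr uzkkh
Hunk 2: at line 2 remove [zacp,pikfg] add [hsq,aydz,tje] -> 9 lines: lmp nun rzpk hsq aydz tje pzson btpr uzkkh
Hunk 3: at line 5 remove [tje,pzson] add [clcs] -> 8 lines: lmp nun rzpk hsq aydz clcs btpr uzkkh
Hunk 4: at line 4 remove [aydz,clcs] add [xlv,qirdj] -> 8 lines: lmp nun rzpk hsq xlv qirdj btpr uzkkh
Hunk 5: at line 1 remove [rzpk,hsq] add [hsx,pwd,yzj] -> 9 lines: lmp nun hsx pwd yzj xlv qirdj btpr uzkkh
Hunk 6: at line 5 remove [xlv] add [vrxe,cdmhn,jan] -> 11 lines: lmp nun hsx pwd yzj vrxe cdmhn jan qirdj btpr uzkkh
Final line 8: jan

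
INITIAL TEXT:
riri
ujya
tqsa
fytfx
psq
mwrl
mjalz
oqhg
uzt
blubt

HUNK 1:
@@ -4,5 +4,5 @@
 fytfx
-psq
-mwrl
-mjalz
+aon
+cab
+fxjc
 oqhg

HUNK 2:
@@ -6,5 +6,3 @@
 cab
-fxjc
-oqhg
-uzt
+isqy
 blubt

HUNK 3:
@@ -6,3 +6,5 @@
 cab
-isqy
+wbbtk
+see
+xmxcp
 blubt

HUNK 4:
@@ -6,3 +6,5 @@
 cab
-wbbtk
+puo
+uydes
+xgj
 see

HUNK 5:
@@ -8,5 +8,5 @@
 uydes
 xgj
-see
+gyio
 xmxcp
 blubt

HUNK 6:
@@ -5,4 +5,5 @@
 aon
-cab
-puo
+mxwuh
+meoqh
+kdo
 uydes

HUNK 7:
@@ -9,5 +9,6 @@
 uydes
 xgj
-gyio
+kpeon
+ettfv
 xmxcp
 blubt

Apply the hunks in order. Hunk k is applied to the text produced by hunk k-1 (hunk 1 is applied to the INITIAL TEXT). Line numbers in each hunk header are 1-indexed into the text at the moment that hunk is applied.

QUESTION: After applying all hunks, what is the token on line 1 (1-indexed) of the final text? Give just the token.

Answer: riri

Derivation:
Hunk 1: at line 4 remove [psq,mwrl,mjalz] add [aon,cab,fxjc] -> 10 lines: riri ujya tqsa fytfx aon cab fxjc oqhg uzt blubt
Hunk 2: at line 6 remove [fxjc,oqhg,uzt] add [isqy] -> 8 lines: riri ujya tqsa fytfx aon cab isqy blubt
Hunk 3: at line 6 remove [isqy] add [wbbtk,see,xmxcp] -> 10 lines: riri ujya tqsa fytfx aon cab wbbtk see xmxcp blubt
Hunk 4: at line 6 remove [wbbtk] add [puo,uydes,xgj] -> 12 lines: riri ujya tqsa fytfx aon cab puo uydes xgj see xmxcp blubt
Hunk 5: at line 8 remove [see] add [gyio] -> 12 lines: riri ujya tqsa fytfx aon cab puo uydes xgj gyio xmxcp blubt
Hunk 6: at line 5 remove [cab,puo] add [mxwuh,meoqh,kdo] -> 13 lines: riri ujya tqsa fytfx aon mxwuh meoqh kdo uydes xgj gyio xmxcp blubt
Hunk 7: at line 9 remove [gyio] add [kpeon,ettfv] -> 14 lines: riri ujya tqsa fytfx aon mxwuh meoqh kdo uydes xgj kpeon ettfv xmxcp blubt
Final line 1: riri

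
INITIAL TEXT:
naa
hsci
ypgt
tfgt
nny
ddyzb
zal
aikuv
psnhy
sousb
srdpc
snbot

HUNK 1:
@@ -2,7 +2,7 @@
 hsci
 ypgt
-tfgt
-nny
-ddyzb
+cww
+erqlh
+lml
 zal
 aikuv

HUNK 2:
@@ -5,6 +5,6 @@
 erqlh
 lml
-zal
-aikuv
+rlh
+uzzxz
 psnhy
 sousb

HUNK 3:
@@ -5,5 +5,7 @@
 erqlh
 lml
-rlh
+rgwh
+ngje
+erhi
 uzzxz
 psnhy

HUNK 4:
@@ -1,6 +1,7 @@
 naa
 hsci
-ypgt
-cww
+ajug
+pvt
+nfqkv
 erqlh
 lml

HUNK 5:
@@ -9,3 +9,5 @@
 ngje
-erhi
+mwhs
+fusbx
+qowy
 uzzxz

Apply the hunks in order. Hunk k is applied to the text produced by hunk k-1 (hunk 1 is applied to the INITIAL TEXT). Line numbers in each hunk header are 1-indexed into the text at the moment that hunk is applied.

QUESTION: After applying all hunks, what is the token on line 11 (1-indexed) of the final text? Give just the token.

Answer: fusbx

Derivation:
Hunk 1: at line 2 remove [tfgt,nny,ddyzb] add [cww,erqlh,lml] -> 12 lines: naa hsci ypgt cww erqlh lml zal aikuv psnhy sousb srdpc snbot
Hunk 2: at line 5 remove [zal,aikuv] add [rlh,uzzxz] -> 12 lines: naa hsci ypgt cww erqlh lml rlh uzzxz psnhy sousb srdpc snbot
Hunk 3: at line 5 remove [rlh] add [rgwh,ngje,erhi] -> 14 lines: naa hsci ypgt cww erqlh lml rgwh ngje erhi uzzxz psnhy sousb srdpc snbot
Hunk 4: at line 1 remove [ypgt,cww] add [ajug,pvt,nfqkv] -> 15 lines: naa hsci ajug pvt nfqkv erqlh lml rgwh ngje erhi uzzxz psnhy sousb srdpc snbot
Hunk 5: at line 9 remove [erhi] add [mwhs,fusbx,qowy] -> 17 lines: naa hsci ajug pvt nfqkv erqlh lml rgwh ngje mwhs fusbx qowy uzzxz psnhy sousb srdpc snbot
Final line 11: fusbx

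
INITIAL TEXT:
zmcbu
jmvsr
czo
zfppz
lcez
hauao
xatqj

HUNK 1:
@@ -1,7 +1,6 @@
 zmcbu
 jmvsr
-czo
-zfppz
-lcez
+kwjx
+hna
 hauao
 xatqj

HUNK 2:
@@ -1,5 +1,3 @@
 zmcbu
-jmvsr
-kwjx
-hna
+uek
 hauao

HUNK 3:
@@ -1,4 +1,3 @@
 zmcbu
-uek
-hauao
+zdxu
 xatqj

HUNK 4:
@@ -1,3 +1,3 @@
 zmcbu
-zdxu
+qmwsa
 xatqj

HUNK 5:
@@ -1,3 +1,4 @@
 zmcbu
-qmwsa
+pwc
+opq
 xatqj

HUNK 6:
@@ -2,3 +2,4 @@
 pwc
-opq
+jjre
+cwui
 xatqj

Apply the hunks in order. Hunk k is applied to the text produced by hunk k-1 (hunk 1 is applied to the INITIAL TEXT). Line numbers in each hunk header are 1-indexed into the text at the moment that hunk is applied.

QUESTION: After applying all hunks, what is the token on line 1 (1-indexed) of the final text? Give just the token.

Answer: zmcbu

Derivation:
Hunk 1: at line 1 remove [czo,zfppz,lcez] add [kwjx,hna] -> 6 lines: zmcbu jmvsr kwjx hna hauao xatqj
Hunk 2: at line 1 remove [jmvsr,kwjx,hna] add [uek] -> 4 lines: zmcbu uek hauao xatqj
Hunk 3: at line 1 remove [uek,hauao] add [zdxu] -> 3 lines: zmcbu zdxu xatqj
Hunk 4: at line 1 remove [zdxu] add [qmwsa] -> 3 lines: zmcbu qmwsa xatqj
Hunk 5: at line 1 remove [qmwsa] add [pwc,opq] -> 4 lines: zmcbu pwc opq xatqj
Hunk 6: at line 2 remove [opq] add [jjre,cwui] -> 5 lines: zmcbu pwc jjre cwui xatqj
Final line 1: zmcbu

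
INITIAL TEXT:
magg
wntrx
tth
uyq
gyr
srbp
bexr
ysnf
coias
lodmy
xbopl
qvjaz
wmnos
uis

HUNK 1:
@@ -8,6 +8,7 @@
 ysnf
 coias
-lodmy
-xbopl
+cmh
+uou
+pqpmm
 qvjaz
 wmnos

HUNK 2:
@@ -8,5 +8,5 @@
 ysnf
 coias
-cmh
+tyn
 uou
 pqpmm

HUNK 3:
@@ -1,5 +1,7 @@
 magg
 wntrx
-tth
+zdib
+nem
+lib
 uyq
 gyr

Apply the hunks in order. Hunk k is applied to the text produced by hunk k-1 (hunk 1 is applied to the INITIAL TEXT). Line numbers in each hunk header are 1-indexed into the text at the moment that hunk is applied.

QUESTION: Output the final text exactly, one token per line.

Answer: magg
wntrx
zdib
nem
lib
uyq
gyr
srbp
bexr
ysnf
coias
tyn
uou
pqpmm
qvjaz
wmnos
uis

Derivation:
Hunk 1: at line 8 remove [lodmy,xbopl] add [cmh,uou,pqpmm] -> 15 lines: magg wntrx tth uyq gyr srbp bexr ysnf coias cmh uou pqpmm qvjaz wmnos uis
Hunk 2: at line 8 remove [cmh] add [tyn] -> 15 lines: magg wntrx tth uyq gyr srbp bexr ysnf coias tyn uou pqpmm qvjaz wmnos uis
Hunk 3: at line 1 remove [tth] add [zdib,nem,lib] -> 17 lines: magg wntrx zdib nem lib uyq gyr srbp bexr ysnf coias tyn uou pqpmm qvjaz wmnos uis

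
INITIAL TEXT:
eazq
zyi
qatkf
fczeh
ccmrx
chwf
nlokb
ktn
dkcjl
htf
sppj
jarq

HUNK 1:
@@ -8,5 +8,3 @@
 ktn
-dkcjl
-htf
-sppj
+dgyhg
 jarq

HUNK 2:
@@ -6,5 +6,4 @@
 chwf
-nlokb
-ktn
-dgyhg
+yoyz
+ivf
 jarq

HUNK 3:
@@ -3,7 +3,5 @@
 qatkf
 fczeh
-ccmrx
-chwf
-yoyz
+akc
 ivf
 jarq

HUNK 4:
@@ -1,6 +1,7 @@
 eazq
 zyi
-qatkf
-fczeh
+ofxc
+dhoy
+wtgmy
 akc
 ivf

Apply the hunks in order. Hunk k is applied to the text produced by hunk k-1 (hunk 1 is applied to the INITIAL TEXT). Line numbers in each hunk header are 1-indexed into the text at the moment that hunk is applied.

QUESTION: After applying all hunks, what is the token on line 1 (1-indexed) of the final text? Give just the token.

Answer: eazq

Derivation:
Hunk 1: at line 8 remove [dkcjl,htf,sppj] add [dgyhg] -> 10 lines: eazq zyi qatkf fczeh ccmrx chwf nlokb ktn dgyhg jarq
Hunk 2: at line 6 remove [nlokb,ktn,dgyhg] add [yoyz,ivf] -> 9 lines: eazq zyi qatkf fczeh ccmrx chwf yoyz ivf jarq
Hunk 3: at line 3 remove [ccmrx,chwf,yoyz] add [akc] -> 7 lines: eazq zyi qatkf fczeh akc ivf jarq
Hunk 4: at line 1 remove [qatkf,fczeh] add [ofxc,dhoy,wtgmy] -> 8 lines: eazq zyi ofxc dhoy wtgmy akc ivf jarq
Final line 1: eazq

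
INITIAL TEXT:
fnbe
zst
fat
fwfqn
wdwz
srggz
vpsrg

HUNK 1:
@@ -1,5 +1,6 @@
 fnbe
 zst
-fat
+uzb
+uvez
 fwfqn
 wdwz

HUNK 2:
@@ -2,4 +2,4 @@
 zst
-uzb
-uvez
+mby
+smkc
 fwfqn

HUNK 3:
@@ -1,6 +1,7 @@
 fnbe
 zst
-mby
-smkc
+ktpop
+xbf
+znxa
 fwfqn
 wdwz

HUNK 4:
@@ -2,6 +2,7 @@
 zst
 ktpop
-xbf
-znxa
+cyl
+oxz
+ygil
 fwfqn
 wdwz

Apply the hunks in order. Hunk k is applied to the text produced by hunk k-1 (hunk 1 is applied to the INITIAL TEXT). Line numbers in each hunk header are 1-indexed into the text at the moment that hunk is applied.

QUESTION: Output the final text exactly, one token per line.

Hunk 1: at line 1 remove [fat] add [uzb,uvez] -> 8 lines: fnbe zst uzb uvez fwfqn wdwz srggz vpsrg
Hunk 2: at line 2 remove [uzb,uvez] add [mby,smkc] -> 8 lines: fnbe zst mby smkc fwfqn wdwz srggz vpsrg
Hunk 3: at line 1 remove [mby,smkc] add [ktpop,xbf,znxa] -> 9 lines: fnbe zst ktpop xbf znxa fwfqn wdwz srggz vpsrg
Hunk 4: at line 2 remove [xbf,znxa] add [cyl,oxz,ygil] -> 10 lines: fnbe zst ktpop cyl oxz ygil fwfqn wdwz srggz vpsrg

Answer: fnbe
zst
ktpop
cyl
oxz
ygil
fwfqn
wdwz
srggz
vpsrg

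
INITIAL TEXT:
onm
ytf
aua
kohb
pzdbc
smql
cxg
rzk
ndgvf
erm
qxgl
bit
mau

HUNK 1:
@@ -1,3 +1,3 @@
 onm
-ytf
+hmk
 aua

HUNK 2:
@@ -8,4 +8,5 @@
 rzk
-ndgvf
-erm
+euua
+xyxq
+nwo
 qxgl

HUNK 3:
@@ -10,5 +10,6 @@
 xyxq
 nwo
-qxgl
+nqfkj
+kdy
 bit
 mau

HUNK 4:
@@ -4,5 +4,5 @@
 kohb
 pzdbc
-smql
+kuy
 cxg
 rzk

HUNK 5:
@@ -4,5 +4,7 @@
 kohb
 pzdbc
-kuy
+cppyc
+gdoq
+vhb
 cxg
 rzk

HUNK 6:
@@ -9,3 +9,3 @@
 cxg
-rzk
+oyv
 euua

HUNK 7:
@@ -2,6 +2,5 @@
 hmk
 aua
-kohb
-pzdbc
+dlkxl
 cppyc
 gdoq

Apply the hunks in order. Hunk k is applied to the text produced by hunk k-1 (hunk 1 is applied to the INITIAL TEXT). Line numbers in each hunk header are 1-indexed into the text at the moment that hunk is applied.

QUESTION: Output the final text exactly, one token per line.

Hunk 1: at line 1 remove [ytf] add [hmk] -> 13 lines: onm hmk aua kohb pzdbc smql cxg rzk ndgvf erm qxgl bit mau
Hunk 2: at line 8 remove [ndgvf,erm] add [euua,xyxq,nwo] -> 14 lines: onm hmk aua kohb pzdbc smql cxg rzk euua xyxq nwo qxgl bit mau
Hunk 3: at line 10 remove [qxgl] add [nqfkj,kdy] -> 15 lines: onm hmk aua kohb pzdbc smql cxg rzk euua xyxq nwo nqfkj kdy bit mau
Hunk 4: at line 4 remove [smql] add [kuy] -> 15 lines: onm hmk aua kohb pzdbc kuy cxg rzk euua xyxq nwo nqfkj kdy bit mau
Hunk 5: at line 4 remove [kuy] add [cppyc,gdoq,vhb] -> 17 lines: onm hmk aua kohb pzdbc cppyc gdoq vhb cxg rzk euua xyxq nwo nqfkj kdy bit mau
Hunk 6: at line 9 remove [rzk] add [oyv] -> 17 lines: onm hmk aua kohb pzdbc cppyc gdoq vhb cxg oyv euua xyxq nwo nqfkj kdy bit mau
Hunk 7: at line 2 remove [kohb,pzdbc] add [dlkxl] -> 16 lines: onm hmk aua dlkxl cppyc gdoq vhb cxg oyv euua xyxq nwo nqfkj kdy bit mau

Answer: onm
hmk
aua
dlkxl
cppyc
gdoq
vhb
cxg
oyv
euua
xyxq
nwo
nqfkj
kdy
bit
mau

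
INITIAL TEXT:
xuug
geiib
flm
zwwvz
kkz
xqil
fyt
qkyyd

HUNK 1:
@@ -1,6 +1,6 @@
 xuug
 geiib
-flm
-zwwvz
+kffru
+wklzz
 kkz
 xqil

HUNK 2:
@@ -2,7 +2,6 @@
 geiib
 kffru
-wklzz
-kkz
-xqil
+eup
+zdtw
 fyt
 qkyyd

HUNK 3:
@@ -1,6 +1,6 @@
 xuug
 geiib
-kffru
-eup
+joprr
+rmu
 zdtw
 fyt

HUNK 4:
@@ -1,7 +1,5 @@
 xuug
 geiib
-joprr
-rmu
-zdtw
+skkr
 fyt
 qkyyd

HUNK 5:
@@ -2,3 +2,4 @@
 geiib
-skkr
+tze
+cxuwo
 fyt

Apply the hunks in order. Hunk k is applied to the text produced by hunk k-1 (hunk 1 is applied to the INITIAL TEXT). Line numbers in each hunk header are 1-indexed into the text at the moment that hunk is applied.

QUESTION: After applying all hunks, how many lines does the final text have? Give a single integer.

Hunk 1: at line 1 remove [flm,zwwvz] add [kffru,wklzz] -> 8 lines: xuug geiib kffru wklzz kkz xqil fyt qkyyd
Hunk 2: at line 2 remove [wklzz,kkz,xqil] add [eup,zdtw] -> 7 lines: xuug geiib kffru eup zdtw fyt qkyyd
Hunk 3: at line 1 remove [kffru,eup] add [joprr,rmu] -> 7 lines: xuug geiib joprr rmu zdtw fyt qkyyd
Hunk 4: at line 1 remove [joprr,rmu,zdtw] add [skkr] -> 5 lines: xuug geiib skkr fyt qkyyd
Hunk 5: at line 2 remove [skkr] add [tze,cxuwo] -> 6 lines: xuug geiib tze cxuwo fyt qkyyd
Final line count: 6

Answer: 6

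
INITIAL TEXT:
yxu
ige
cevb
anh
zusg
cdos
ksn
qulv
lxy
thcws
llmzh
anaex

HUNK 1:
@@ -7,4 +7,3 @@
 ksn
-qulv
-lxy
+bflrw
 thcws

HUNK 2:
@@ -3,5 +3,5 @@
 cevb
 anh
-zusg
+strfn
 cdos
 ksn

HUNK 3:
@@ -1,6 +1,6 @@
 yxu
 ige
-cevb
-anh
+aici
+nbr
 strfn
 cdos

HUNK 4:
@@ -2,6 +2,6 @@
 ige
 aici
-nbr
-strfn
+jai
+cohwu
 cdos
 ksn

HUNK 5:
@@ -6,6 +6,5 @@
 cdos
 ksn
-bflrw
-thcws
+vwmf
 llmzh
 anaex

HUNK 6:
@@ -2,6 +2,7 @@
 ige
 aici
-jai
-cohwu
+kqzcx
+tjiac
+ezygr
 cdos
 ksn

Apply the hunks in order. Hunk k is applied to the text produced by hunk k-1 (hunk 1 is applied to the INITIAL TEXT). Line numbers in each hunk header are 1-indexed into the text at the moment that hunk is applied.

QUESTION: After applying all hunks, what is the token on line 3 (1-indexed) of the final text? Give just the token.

Answer: aici

Derivation:
Hunk 1: at line 7 remove [qulv,lxy] add [bflrw] -> 11 lines: yxu ige cevb anh zusg cdos ksn bflrw thcws llmzh anaex
Hunk 2: at line 3 remove [zusg] add [strfn] -> 11 lines: yxu ige cevb anh strfn cdos ksn bflrw thcws llmzh anaex
Hunk 3: at line 1 remove [cevb,anh] add [aici,nbr] -> 11 lines: yxu ige aici nbr strfn cdos ksn bflrw thcws llmzh anaex
Hunk 4: at line 2 remove [nbr,strfn] add [jai,cohwu] -> 11 lines: yxu ige aici jai cohwu cdos ksn bflrw thcws llmzh anaex
Hunk 5: at line 6 remove [bflrw,thcws] add [vwmf] -> 10 lines: yxu ige aici jai cohwu cdos ksn vwmf llmzh anaex
Hunk 6: at line 2 remove [jai,cohwu] add [kqzcx,tjiac,ezygr] -> 11 lines: yxu ige aici kqzcx tjiac ezygr cdos ksn vwmf llmzh anaex
Final line 3: aici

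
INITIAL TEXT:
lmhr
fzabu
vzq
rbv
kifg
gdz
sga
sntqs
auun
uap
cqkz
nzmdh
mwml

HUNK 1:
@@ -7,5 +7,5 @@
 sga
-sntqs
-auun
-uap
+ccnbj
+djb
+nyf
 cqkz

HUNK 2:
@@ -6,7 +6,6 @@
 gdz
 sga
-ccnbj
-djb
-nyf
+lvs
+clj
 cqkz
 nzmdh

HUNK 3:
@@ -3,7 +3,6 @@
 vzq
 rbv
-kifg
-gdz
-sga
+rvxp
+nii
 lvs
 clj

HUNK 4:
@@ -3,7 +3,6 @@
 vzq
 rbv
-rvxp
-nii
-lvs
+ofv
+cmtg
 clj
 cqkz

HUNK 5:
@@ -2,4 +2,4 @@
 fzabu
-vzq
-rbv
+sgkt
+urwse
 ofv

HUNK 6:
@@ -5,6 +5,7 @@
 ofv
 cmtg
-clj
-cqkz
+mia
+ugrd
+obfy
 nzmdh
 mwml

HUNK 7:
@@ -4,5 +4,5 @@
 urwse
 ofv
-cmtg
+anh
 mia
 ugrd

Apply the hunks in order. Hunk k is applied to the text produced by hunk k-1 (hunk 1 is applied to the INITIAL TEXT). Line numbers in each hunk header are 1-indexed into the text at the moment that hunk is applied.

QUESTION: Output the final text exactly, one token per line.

Answer: lmhr
fzabu
sgkt
urwse
ofv
anh
mia
ugrd
obfy
nzmdh
mwml

Derivation:
Hunk 1: at line 7 remove [sntqs,auun,uap] add [ccnbj,djb,nyf] -> 13 lines: lmhr fzabu vzq rbv kifg gdz sga ccnbj djb nyf cqkz nzmdh mwml
Hunk 2: at line 6 remove [ccnbj,djb,nyf] add [lvs,clj] -> 12 lines: lmhr fzabu vzq rbv kifg gdz sga lvs clj cqkz nzmdh mwml
Hunk 3: at line 3 remove [kifg,gdz,sga] add [rvxp,nii] -> 11 lines: lmhr fzabu vzq rbv rvxp nii lvs clj cqkz nzmdh mwml
Hunk 4: at line 3 remove [rvxp,nii,lvs] add [ofv,cmtg] -> 10 lines: lmhr fzabu vzq rbv ofv cmtg clj cqkz nzmdh mwml
Hunk 5: at line 2 remove [vzq,rbv] add [sgkt,urwse] -> 10 lines: lmhr fzabu sgkt urwse ofv cmtg clj cqkz nzmdh mwml
Hunk 6: at line 5 remove [clj,cqkz] add [mia,ugrd,obfy] -> 11 lines: lmhr fzabu sgkt urwse ofv cmtg mia ugrd obfy nzmdh mwml
Hunk 7: at line 4 remove [cmtg] add [anh] -> 11 lines: lmhr fzabu sgkt urwse ofv anh mia ugrd obfy nzmdh mwml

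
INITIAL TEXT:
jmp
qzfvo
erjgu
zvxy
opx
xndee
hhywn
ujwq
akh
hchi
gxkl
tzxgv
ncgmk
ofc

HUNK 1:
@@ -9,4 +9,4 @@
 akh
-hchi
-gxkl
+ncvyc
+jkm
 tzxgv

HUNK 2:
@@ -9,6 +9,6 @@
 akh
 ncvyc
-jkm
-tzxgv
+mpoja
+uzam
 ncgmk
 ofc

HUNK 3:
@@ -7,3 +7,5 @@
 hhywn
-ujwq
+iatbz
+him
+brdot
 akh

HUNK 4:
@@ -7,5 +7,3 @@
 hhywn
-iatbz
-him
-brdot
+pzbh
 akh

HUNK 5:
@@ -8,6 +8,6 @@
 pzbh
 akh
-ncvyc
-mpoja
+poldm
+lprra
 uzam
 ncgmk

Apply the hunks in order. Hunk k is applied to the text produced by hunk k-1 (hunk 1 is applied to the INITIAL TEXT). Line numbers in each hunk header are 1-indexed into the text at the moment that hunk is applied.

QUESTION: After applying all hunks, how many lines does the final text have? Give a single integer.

Answer: 14

Derivation:
Hunk 1: at line 9 remove [hchi,gxkl] add [ncvyc,jkm] -> 14 lines: jmp qzfvo erjgu zvxy opx xndee hhywn ujwq akh ncvyc jkm tzxgv ncgmk ofc
Hunk 2: at line 9 remove [jkm,tzxgv] add [mpoja,uzam] -> 14 lines: jmp qzfvo erjgu zvxy opx xndee hhywn ujwq akh ncvyc mpoja uzam ncgmk ofc
Hunk 3: at line 7 remove [ujwq] add [iatbz,him,brdot] -> 16 lines: jmp qzfvo erjgu zvxy opx xndee hhywn iatbz him brdot akh ncvyc mpoja uzam ncgmk ofc
Hunk 4: at line 7 remove [iatbz,him,brdot] add [pzbh] -> 14 lines: jmp qzfvo erjgu zvxy opx xndee hhywn pzbh akh ncvyc mpoja uzam ncgmk ofc
Hunk 5: at line 8 remove [ncvyc,mpoja] add [poldm,lprra] -> 14 lines: jmp qzfvo erjgu zvxy opx xndee hhywn pzbh akh poldm lprra uzam ncgmk ofc
Final line count: 14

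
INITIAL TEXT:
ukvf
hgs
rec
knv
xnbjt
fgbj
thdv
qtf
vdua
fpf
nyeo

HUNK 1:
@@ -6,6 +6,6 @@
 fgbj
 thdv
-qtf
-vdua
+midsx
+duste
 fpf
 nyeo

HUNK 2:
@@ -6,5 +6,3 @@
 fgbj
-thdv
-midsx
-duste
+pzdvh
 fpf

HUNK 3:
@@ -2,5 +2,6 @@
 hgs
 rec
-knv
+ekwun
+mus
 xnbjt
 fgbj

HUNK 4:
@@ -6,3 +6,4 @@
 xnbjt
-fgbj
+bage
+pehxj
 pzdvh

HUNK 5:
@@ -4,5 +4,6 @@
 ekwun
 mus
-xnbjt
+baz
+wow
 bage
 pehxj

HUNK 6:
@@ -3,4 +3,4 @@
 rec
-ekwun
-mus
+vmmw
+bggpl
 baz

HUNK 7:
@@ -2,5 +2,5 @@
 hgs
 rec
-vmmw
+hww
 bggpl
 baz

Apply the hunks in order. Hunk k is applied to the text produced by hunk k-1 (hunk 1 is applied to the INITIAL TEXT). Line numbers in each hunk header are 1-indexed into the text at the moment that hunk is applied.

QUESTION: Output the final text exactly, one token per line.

Answer: ukvf
hgs
rec
hww
bggpl
baz
wow
bage
pehxj
pzdvh
fpf
nyeo

Derivation:
Hunk 1: at line 6 remove [qtf,vdua] add [midsx,duste] -> 11 lines: ukvf hgs rec knv xnbjt fgbj thdv midsx duste fpf nyeo
Hunk 2: at line 6 remove [thdv,midsx,duste] add [pzdvh] -> 9 lines: ukvf hgs rec knv xnbjt fgbj pzdvh fpf nyeo
Hunk 3: at line 2 remove [knv] add [ekwun,mus] -> 10 lines: ukvf hgs rec ekwun mus xnbjt fgbj pzdvh fpf nyeo
Hunk 4: at line 6 remove [fgbj] add [bage,pehxj] -> 11 lines: ukvf hgs rec ekwun mus xnbjt bage pehxj pzdvh fpf nyeo
Hunk 5: at line 4 remove [xnbjt] add [baz,wow] -> 12 lines: ukvf hgs rec ekwun mus baz wow bage pehxj pzdvh fpf nyeo
Hunk 6: at line 3 remove [ekwun,mus] add [vmmw,bggpl] -> 12 lines: ukvf hgs rec vmmw bggpl baz wow bage pehxj pzdvh fpf nyeo
Hunk 7: at line 2 remove [vmmw] add [hww] -> 12 lines: ukvf hgs rec hww bggpl baz wow bage pehxj pzdvh fpf nyeo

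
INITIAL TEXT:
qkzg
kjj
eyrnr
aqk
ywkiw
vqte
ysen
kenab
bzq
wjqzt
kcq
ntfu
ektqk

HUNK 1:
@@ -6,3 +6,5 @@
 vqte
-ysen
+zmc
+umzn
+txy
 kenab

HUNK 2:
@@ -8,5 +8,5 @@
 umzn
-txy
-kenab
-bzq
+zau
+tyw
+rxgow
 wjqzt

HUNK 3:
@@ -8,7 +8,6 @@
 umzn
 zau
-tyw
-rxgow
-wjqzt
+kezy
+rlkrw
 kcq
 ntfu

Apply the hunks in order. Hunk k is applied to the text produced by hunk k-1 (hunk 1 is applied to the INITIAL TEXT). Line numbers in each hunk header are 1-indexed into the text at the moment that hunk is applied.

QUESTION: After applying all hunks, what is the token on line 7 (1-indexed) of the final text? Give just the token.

Answer: zmc

Derivation:
Hunk 1: at line 6 remove [ysen] add [zmc,umzn,txy] -> 15 lines: qkzg kjj eyrnr aqk ywkiw vqte zmc umzn txy kenab bzq wjqzt kcq ntfu ektqk
Hunk 2: at line 8 remove [txy,kenab,bzq] add [zau,tyw,rxgow] -> 15 lines: qkzg kjj eyrnr aqk ywkiw vqte zmc umzn zau tyw rxgow wjqzt kcq ntfu ektqk
Hunk 3: at line 8 remove [tyw,rxgow,wjqzt] add [kezy,rlkrw] -> 14 lines: qkzg kjj eyrnr aqk ywkiw vqte zmc umzn zau kezy rlkrw kcq ntfu ektqk
Final line 7: zmc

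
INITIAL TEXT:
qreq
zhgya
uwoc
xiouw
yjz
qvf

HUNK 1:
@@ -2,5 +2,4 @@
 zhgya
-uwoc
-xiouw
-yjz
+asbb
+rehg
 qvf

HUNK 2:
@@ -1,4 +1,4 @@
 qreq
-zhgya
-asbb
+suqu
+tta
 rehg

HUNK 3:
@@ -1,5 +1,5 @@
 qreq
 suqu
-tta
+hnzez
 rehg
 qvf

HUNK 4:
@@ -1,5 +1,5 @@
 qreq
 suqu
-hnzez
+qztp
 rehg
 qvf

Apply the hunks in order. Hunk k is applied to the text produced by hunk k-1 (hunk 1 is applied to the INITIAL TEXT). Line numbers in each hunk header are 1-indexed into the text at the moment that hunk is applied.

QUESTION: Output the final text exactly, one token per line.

Answer: qreq
suqu
qztp
rehg
qvf

Derivation:
Hunk 1: at line 2 remove [uwoc,xiouw,yjz] add [asbb,rehg] -> 5 lines: qreq zhgya asbb rehg qvf
Hunk 2: at line 1 remove [zhgya,asbb] add [suqu,tta] -> 5 lines: qreq suqu tta rehg qvf
Hunk 3: at line 1 remove [tta] add [hnzez] -> 5 lines: qreq suqu hnzez rehg qvf
Hunk 4: at line 1 remove [hnzez] add [qztp] -> 5 lines: qreq suqu qztp rehg qvf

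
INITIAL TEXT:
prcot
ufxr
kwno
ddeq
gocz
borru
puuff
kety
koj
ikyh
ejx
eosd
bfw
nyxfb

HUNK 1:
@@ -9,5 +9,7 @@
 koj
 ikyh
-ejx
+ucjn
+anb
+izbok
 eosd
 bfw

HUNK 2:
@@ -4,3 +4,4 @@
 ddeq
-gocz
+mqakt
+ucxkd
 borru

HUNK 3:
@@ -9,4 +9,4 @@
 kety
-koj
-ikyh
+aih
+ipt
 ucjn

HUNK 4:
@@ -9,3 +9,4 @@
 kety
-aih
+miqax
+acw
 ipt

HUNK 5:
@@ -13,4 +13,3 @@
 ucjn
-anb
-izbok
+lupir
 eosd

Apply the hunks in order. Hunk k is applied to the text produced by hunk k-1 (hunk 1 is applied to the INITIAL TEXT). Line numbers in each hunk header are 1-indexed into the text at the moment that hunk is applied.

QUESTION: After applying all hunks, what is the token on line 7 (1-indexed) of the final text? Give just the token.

Hunk 1: at line 9 remove [ejx] add [ucjn,anb,izbok] -> 16 lines: prcot ufxr kwno ddeq gocz borru puuff kety koj ikyh ucjn anb izbok eosd bfw nyxfb
Hunk 2: at line 4 remove [gocz] add [mqakt,ucxkd] -> 17 lines: prcot ufxr kwno ddeq mqakt ucxkd borru puuff kety koj ikyh ucjn anb izbok eosd bfw nyxfb
Hunk 3: at line 9 remove [koj,ikyh] add [aih,ipt] -> 17 lines: prcot ufxr kwno ddeq mqakt ucxkd borru puuff kety aih ipt ucjn anb izbok eosd bfw nyxfb
Hunk 4: at line 9 remove [aih] add [miqax,acw] -> 18 lines: prcot ufxr kwno ddeq mqakt ucxkd borru puuff kety miqax acw ipt ucjn anb izbok eosd bfw nyxfb
Hunk 5: at line 13 remove [anb,izbok] add [lupir] -> 17 lines: prcot ufxr kwno ddeq mqakt ucxkd borru puuff kety miqax acw ipt ucjn lupir eosd bfw nyxfb
Final line 7: borru

Answer: borru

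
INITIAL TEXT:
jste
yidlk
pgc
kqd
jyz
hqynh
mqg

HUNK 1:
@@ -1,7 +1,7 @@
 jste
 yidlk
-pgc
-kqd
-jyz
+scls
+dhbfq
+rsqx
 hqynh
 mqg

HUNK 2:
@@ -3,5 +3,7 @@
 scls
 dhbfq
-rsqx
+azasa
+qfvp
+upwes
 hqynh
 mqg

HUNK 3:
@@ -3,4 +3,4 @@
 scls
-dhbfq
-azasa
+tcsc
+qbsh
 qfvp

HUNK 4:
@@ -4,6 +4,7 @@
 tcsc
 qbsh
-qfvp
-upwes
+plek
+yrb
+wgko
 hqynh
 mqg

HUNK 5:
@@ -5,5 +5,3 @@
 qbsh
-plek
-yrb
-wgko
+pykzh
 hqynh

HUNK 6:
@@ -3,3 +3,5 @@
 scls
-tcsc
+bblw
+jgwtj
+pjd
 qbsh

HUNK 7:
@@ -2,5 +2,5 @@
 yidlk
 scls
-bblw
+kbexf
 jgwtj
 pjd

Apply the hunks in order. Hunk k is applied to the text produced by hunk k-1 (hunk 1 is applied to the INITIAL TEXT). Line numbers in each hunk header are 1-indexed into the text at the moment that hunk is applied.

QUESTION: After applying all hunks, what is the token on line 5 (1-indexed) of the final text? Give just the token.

Answer: jgwtj

Derivation:
Hunk 1: at line 1 remove [pgc,kqd,jyz] add [scls,dhbfq,rsqx] -> 7 lines: jste yidlk scls dhbfq rsqx hqynh mqg
Hunk 2: at line 3 remove [rsqx] add [azasa,qfvp,upwes] -> 9 lines: jste yidlk scls dhbfq azasa qfvp upwes hqynh mqg
Hunk 3: at line 3 remove [dhbfq,azasa] add [tcsc,qbsh] -> 9 lines: jste yidlk scls tcsc qbsh qfvp upwes hqynh mqg
Hunk 4: at line 4 remove [qfvp,upwes] add [plek,yrb,wgko] -> 10 lines: jste yidlk scls tcsc qbsh plek yrb wgko hqynh mqg
Hunk 5: at line 5 remove [plek,yrb,wgko] add [pykzh] -> 8 lines: jste yidlk scls tcsc qbsh pykzh hqynh mqg
Hunk 6: at line 3 remove [tcsc] add [bblw,jgwtj,pjd] -> 10 lines: jste yidlk scls bblw jgwtj pjd qbsh pykzh hqynh mqg
Hunk 7: at line 2 remove [bblw] add [kbexf] -> 10 lines: jste yidlk scls kbexf jgwtj pjd qbsh pykzh hqynh mqg
Final line 5: jgwtj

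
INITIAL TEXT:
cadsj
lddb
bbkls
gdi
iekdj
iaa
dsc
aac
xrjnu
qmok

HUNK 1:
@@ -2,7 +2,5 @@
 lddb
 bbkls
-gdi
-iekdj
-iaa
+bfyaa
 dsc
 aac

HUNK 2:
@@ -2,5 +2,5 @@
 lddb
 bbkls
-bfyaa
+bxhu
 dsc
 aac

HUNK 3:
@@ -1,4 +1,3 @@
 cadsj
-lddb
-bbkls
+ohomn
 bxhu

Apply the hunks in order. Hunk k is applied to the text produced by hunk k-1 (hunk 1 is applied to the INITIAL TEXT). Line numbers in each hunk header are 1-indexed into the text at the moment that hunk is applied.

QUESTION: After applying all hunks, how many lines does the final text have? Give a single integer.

Answer: 7

Derivation:
Hunk 1: at line 2 remove [gdi,iekdj,iaa] add [bfyaa] -> 8 lines: cadsj lddb bbkls bfyaa dsc aac xrjnu qmok
Hunk 2: at line 2 remove [bfyaa] add [bxhu] -> 8 lines: cadsj lddb bbkls bxhu dsc aac xrjnu qmok
Hunk 3: at line 1 remove [lddb,bbkls] add [ohomn] -> 7 lines: cadsj ohomn bxhu dsc aac xrjnu qmok
Final line count: 7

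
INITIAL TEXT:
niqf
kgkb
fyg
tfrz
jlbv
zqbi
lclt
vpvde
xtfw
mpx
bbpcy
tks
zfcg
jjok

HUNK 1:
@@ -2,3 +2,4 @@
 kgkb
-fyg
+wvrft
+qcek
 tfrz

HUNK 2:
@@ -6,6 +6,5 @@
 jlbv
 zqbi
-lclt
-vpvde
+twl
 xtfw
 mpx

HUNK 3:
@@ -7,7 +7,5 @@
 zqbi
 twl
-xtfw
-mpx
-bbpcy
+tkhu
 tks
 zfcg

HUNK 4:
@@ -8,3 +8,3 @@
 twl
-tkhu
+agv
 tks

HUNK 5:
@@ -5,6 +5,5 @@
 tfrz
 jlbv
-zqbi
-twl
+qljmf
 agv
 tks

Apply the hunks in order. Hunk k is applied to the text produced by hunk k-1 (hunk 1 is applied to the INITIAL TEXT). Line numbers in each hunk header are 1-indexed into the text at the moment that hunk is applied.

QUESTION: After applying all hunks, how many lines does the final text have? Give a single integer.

Hunk 1: at line 2 remove [fyg] add [wvrft,qcek] -> 15 lines: niqf kgkb wvrft qcek tfrz jlbv zqbi lclt vpvde xtfw mpx bbpcy tks zfcg jjok
Hunk 2: at line 6 remove [lclt,vpvde] add [twl] -> 14 lines: niqf kgkb wvrft qcek tfrz jlbv zqbi twl xtfw mpx bbpcy tks zfcg jjok
Hunk 3: at line 7 remove [xtfw,mpx,bbpcy] add [tkhu] -> 12 lines: niqf kgkb wvrft qcek tfrz jlbv zqbi twl tkhu tks zfcg jjok
Hunk 4: at line 8 remove [tkhu] add [agv] -> 12 lines: niqf kgkb wvrft qcek tfrz jlbv zqbi twl agv tks zfcg jjok
Hunk 5: at line 5 remove [zqbi,twl] add [qljmf] -> 11 lines: niqf kgkb wvrft qcek tfrz jlbv qljmf agv tks zfcg jjok
Final line count: 11

Answer: 11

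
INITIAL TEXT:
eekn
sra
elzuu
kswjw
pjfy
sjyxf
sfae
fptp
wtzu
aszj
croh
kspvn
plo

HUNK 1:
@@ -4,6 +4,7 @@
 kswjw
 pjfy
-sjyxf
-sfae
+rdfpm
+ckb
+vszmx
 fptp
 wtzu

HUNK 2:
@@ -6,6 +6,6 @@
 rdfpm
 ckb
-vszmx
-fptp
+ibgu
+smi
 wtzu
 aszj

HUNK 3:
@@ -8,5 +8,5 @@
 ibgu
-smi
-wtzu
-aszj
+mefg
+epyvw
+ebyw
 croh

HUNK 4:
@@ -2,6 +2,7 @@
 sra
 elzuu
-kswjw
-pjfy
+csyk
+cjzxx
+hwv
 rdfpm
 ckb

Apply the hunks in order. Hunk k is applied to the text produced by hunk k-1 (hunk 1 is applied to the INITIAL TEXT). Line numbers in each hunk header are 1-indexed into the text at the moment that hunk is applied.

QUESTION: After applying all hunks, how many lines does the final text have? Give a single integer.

Hunk 1: at line 4 remove [sjyxf,sfae] add [rdfpm,ckb,vszmx] -> 14 lines: eekn sra elzuu kswjw pjfy rdfpm ckb vszmx fptp wtzu aszj croh kspvn plo
Hunk 2: at line 6 remove [vszmx,fptp] add [ibgu,smi] -> 14 lines: eekn sra elzuu kswjw pjfy rdfpm ckb ibgu smi wtzu aszj croh kspvn plo
Hunk 3: at line 8 remove [smi,wtzu,aszj] add [mefg,epyvw,ebyw] -> 14 lines: eekn sra elzuu kswjw pjfy rdfpm ckb ibgu mefg epyvw ebyw croh kspvn plo
Hunk 4: at line 2 remove [kswjw,pjfy] add [csyk,cjzxx,hwv] -> 15 lines: eekn sra elzuu csyk cjzxx hwv rdfpm ckb ibgu mefg epyvw ebyw croh kspvn plo
Final line count: 15

Answer: 15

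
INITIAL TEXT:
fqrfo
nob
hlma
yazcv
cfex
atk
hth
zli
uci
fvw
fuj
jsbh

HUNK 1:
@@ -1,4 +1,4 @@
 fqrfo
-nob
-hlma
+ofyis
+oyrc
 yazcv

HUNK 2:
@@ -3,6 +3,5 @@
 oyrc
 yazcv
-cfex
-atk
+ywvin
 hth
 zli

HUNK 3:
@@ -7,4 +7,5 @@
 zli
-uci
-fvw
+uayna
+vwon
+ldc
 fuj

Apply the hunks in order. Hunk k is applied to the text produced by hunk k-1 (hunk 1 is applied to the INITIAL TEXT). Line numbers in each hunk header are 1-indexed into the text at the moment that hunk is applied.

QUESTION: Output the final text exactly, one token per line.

Answer: fqrfo
ofyis
oyrc
yazcv
ywvin
hth
zli
uayna
vwon
ldc
fuj
jsbh

Derivation:
Hunk 1: at line 1 remove [nob,hlma] add [ofyis,oyrc] -> 12 lines: fqrfo ofyis oyrc yazcv cfex atk hth zli uci fvw fuj jsbh
Hunk 2: at line 3 remove [cfex,atk] add [ywvin] -> 11 lines: fqrfo ofyis oyrc yazcv ywvin hth zli uci fvw fuj jsbh
Hunk 3: at line 7 remove [uci,fvw] add [uayna,vwon,ldc] -> 12 lines: fqrfo ofyis oyrc yazcv ywvin hth zli uayna vwon ldc fuj jsbh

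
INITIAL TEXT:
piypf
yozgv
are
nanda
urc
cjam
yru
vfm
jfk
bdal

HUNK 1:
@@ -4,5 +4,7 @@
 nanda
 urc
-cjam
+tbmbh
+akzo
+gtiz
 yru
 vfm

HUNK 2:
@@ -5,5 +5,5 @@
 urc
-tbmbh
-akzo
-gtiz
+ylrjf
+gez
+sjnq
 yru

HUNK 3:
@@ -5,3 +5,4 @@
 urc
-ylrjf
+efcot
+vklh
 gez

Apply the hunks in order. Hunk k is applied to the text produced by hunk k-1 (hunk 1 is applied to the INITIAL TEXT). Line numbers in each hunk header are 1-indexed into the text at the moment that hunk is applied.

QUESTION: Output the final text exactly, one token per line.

Answer: piypf
yozgv
are
nanda
urc
efcot
vklh
gez
sjnq
yru
vfm
jfk
bdal

Derivation:
Hunk 1: at line 4 remove [cjam] add [tbmbh,akzo,gtiz] -> 12 lines: piypf yozgv are nanda urc tbmbh akzo gtiz yru vfm jfk bdal
Hunk 2: at line 5 remove [tbmbh,akzo,gtiz] add [ylrjf,gez,sjnq] -> 12 lines: piypf yozgv are nanda urc ylrjf gez sjnq yru vfm jfk bdal
Hunk 3: at line 5 remove [ylrjf] add [efcot,vklh] -> 13 lines: piypf yozgv are nanda urc efcot vklh gez sjnq yru vfm jfk bdal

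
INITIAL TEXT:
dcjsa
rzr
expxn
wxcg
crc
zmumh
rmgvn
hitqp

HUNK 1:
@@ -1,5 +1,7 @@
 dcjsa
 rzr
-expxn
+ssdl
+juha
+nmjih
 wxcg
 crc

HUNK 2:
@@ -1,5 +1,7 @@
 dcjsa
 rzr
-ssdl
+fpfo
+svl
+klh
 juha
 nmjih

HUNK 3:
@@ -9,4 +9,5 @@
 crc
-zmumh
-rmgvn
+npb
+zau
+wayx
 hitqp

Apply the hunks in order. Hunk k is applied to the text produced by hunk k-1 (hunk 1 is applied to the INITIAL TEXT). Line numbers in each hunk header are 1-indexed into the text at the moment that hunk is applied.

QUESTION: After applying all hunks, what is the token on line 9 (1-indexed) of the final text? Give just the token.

Hunk 1: at line 1 remove [expxn] add [ssdl,juha,nmjih] -> 10 lines: dcjsa rzr ssdl juha nmjih wxcg crc zmumh rmgvn hitqp
Hunk 2: at line 1 remove [ssdl] add [fpfo,svl,klh] -> 12 lines: dcjsa rzr fpfo svl klh juha nmjih wxcg crc zmumh rmgvn hitqp
Hunk 3: at line 9 remove [zmumh,rmgvn] add [npb,zau,wayx] -> 13 lines: dcjsa rzr fpfo svl klh juha nmjih wxcg crc npb zau wayx hitqp
Final line 9: crc

Answer: crc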